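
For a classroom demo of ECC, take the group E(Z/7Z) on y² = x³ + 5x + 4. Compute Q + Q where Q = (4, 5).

(0, 5)

tangent at (4, 5): λ = (3·4² + 5)/(2·5) ≡ 4/3. 3⁻¹ ≡ 5 (mod 7), so λ ≡ 4·5 ≡ 6.
  x = λ² - 4 - 4 = 36 - 8 ≡ 0; y = λ·(4 - 0) - 5 ≡ 5. → (0, 5)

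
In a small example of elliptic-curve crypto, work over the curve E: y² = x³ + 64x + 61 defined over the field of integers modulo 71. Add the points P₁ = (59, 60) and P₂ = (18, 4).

(59, 60) + (18, 4). λ = (4 - 60)/(18 - 59) ≡ 15/30 mod 71. 30⁻¹ ≡ 45 (mod 71) since 30·45 = 1350 ≡ 1, so λ ≡ 36.
  x = λ² - 59 - 18 = 1296 - 77 ≡ 12; y = λ·(59 - 12) - 60 ≡ 70. → (12, 70)

(12, 70)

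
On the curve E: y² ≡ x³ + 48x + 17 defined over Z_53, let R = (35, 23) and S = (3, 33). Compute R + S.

(24, 10)

(35, 23) + (3, 33). λ = (33 - 23)/(3 - 35) ≡ 10/21 mod 53. 21⁻¹ ≡ 48 (mod 53), so λ ≡ 3.
  x = λ² - 35 - 3 = 9 - 38 ≡ 24; y = λ·(35 - 24) - 23 ≡ 10. → (24, 10)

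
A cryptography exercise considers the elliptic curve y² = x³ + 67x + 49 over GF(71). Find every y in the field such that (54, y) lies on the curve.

x³ + 67x + 49 = 161131 ≡ 32 (mod 71).
Square roots of 32 mod 71: 23 and 48 (since 23² = 529 ≡ 32).

23, 48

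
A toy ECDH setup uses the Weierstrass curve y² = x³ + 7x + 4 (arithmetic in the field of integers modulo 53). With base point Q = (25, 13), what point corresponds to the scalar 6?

(13, 38)

Repeated addition: build up to 6Q.
2Q: tangent at (25, 13): λ = (3·25² + 7)/(2·13) ≡ 27/26. 26⁻¹ ≡ 51 (mod 53), so λ ≡ 27·51 ≡ 52.
  x = λ² - 25 - 25 = 2704 - 50 ≡ 4; y = λ·(25 - 4) - 13 ≡ 19. → (4, 19)
3Q: (4, 19) + (25, 13). λ = (13 - 19)/(25 - 4) ≡ 47/21 mod 53. 21⁻¹ ≡ 48 (mod 53), so λ ≡ 30.
  x = λ² - 4 - 25 = 900 - 29 ≡ 23; y = λ·(4 - 23) - 19 ≡ 47. → (23, 47)
4Q: (23, 47) + (25, 13). λ = (13 - 47)/(25 - 23) ≡ 19/2 mod 53. 2⁻¹ ≡ 27 (mod 53), so λ ≡ 36.
  x = λ² - 23 - 25 = 1296 - 48 ≡ 29; y = λ·(23 - 29) - 47 ≡ 2. → (29, 2)
5Q: (29, 2) + (25, 13). λ = (13 - 2)/(25 - 29) ≡ 11/49 mod 53. 49⁻¹ ≡ 13 (mod 53) since 49·13 = 637 ≡ 1, so λ ≡ 37.
  x = λ² - 29 - 25 = 1369 - 54 ≡ 43; y = λ·(29 - 43) - 2 ≡ 10. → (43, 10)
6Q: (43, 10) + (25, 13). λ = (13 - 10)/(25 - 43) ≡ 3/35 mod 53. 35⁻¹ ≡ 50 (mod 53) since 35·50 = 1750 ≡ 1, so λ ≡ 44.
  x = λ² - 43 - 25 = 1936 - 68 ≡ 13; y = λ·(43 - 13) - 10 ≡ 38. → (13, 38)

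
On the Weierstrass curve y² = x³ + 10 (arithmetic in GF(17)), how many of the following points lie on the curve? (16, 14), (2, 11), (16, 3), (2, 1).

3

(16, 14): 14² ≡ 9, rhs ≡ 9 → on.
(2, 11): 11² ≡ 2, rhs ≡ 1 → off.
(16, 3): 3² ≡ 9, rhs ≡ 9 → on.
(2, 1): 1² ≡ 1, rhs ≡ 1 → on.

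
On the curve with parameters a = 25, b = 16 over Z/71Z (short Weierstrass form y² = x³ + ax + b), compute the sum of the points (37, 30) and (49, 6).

(60, 16)

(37, 30) + (49, 6). λ = (6 - 30)/(49 - 37) ≡ 47/12 mod 71. 12⁻¹ ≡ 6 (mod 71) since 12·6 = 72 ≡ 1, so λ ≡ 69.
  x = λ² - 37 - 49 = 4761 - 86 ≡ 60; y = λ·(37 - 60) - 30 ≡ 16. → (60, 16)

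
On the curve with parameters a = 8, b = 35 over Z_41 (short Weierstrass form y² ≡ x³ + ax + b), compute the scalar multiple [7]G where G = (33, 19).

Double-and-add on 7 = (111)₂. Start with G = (33, 19) for the leading 1-bit.
double: tangent at (33, 19): λ = (3·33² + 8)/(2·19) ≡ 36/38. 38⁻¹ ≡ 27 (mod 41), so λ ≡ 36·27 ≡ 29.
  x = λ² - 33 - 33 = 841 - 66 ≡ 37; y = λ·(33 - 37) - 19 ≡ 29. → (37, 29)
add G: (37, 29) + (33, 19). λ = (19 - 29)/(33 - 37) ≡ 31/37 mod 41. 37⁻¹ ≡ 10 (mod 41), so λ ≡ 23.
  x = λ² - 37 - 33 = 529 - 70 ≡ 8; y = λ·(37 - 8) - 29 ≡ 23. → (8, 23)
double: tangent at (8, 23): λ = (3·8² + 8)/(2·23) ≡ 36/5. 5⁻¹ ≡ 33 (mod 41), so λ ≡ 36·33 ≡ 40.
  x = λ² - 8 - 8 = 1600 - 16 ≡ 26; y = λ·(8 - 26) - 23 ≡ 36. → (26, 36)
add G: (26, 36) + (33, 19). λ = (19 - 36)/(33 - 26) ≡ 24/7 mod 41. 7⁻¹ ≡ 6 (mod 41), so λ ≡ 21.
  x = λ² - 26 - 33 = 441 - 59 ≡ 13; y = λ·(26 - 13) - 36 ≡ 32. → (13, 32)

(13, 32)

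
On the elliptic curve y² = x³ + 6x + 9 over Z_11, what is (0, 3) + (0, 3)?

tangent at (0, 3): λ = (3·0² + 6)/(2·3) ≡ 6/6. 6⁻¹ ≡ 2 (mod 11), so λ ≡ 6·2 ≡ 1.
  x = λ² - 0 - 0 = 1 - 0 ≡ 1; y = λ·(0 - 1) - 3 ≡ 7. → (1, 7)

(1, 7)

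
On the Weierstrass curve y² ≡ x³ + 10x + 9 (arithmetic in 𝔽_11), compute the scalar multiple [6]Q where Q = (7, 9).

Double-and-add on 6 = (110)₂. Start with Q = (7, 9) for the leading 1-bit.
double: tangent at (7, 9): λ = (3·7² + 10)/(2·9) ≡ 3/7. 7⁻¹ ≡ 8 (mod 11), so λ ≡ 3·8 ≡ 2.
  x = λ² - 7 - 7 = 4 - 14 ≡ 1; y = λ·(7 - 1) - 9 ≡ 3. → (1, 3)
add Q: (1, 3) + (7, 9). λ = (9 - 3)/(7 - 1) ≡ 6/6 mod 11. 6⁻¹ ≡ 2 (mod 11), so λ ≡ 1.
  x = λ² - 1 - 7 = 1 - 8 ≡ 4; y = λ·(1 - 4) - 3 ≡ 5. → (4, 5)
double: tangent at (4, 5): λ = (3·4² + 10)/(2·5) ≡ 3/10. 10⁻¹ ≡ 10 (mod 11) since 10·10 = 100 ≡ 1, so λ ≡ 3·10 ≡ 8.
  x = λ² - 4 - 4 = 64 - 8 ≡ 1; y = λ·(4 - 1) - 5 ≡ 8. → (1, 8)

(1, 8)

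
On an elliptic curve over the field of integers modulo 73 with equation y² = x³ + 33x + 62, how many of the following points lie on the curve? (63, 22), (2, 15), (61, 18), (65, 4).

(63, 22): 22² ≡ 46, rhs ≡ 46 → on.
(2, 15): 15² ≡ 6, rhs ≡ 63 → off.
(61, 18): 18² ≡ 32, rhs ≡ 55 → off.
(65, 4): 4² ≡ 16, rhs ≡ 16 → on.

2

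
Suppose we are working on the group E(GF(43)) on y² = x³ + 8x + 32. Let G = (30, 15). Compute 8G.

(2, 20)

Repeated addition: build up to 8G.
2G: tangent at (30, 15): λ = (3·30² + 8)/(2·15) ≡ 42/30. 30⁻¹ ≡ 33 (mod 43), so λ ≡ 42·33 ≡ 10.
  x = λ² - 30 - 30 = 100 - 60 ≡ 40; y = λ·(30 - 40) - 15 ≡ 14. → (40, 14)
3G: (40, 14) + (30, 15). λ = (15 - 14)/(30 - 40) ≡ 1/33 mod 43. 33⁻¹ ≡ 30 (mod 43) since 33·30 = 990 ≡ 1, so λ ≡ 30.
  x = λ² - 40 - 30 = 900 - 70 ≡ 13; y = λ·(40 - 13) - 14 ≡ 22. → (13, 22)
4G: (13, 22) + (30, 15). λ = (15 - 22)/(30 - 13) ≡ 36/17 mod 43. 17⁻¹ ≡ 38 (mod 43), so λ ≡ 35.
  x = λ² - 13 - 30 = 1225 - 43 ≡ 21; y = λ·(13 - 21) - 22 ≡ 42. → (21, 42)
5G: (21, 42) + (30, 15). λ = (15 - 42)/(30 - 21) ≡ 16/9 mod 43. 9⁻¹ ≡ 24 (mod 43) since 9·24 = 216 ≡ 1, so λ ≡ 40.
  x = λ² - 21 - 30 = 1600 - 51 ≡ 1; y = λ·(21 - 1) - 42 ≡ 27. → (1, 27)
6G: (1, 27) + (30, 15). λ = (15 - 27)/(30 - 1) ≡ 31/29 mod 43. 29⁻¹ ≡ 3 (mod 43), so λ ≡ 7.
  x = λ² - 1 - 30 = 49 - 31 ≡ 18; y = λ·(1 - 18) - 27 ≡ 26. → (18, 26)
7G: (18, 26) + (30, 15). λ = (15 - 26)/(30 - 18) ≡ 32/12 mod 43. 12⁻¹ ≡ 18 (mod 43), so λ ≡ 17.
  x = λ² - 18 - 30 = 289 - 48 ≡ 26; y = λ·(18 - 26) - 26 ≡ 10. → (26, 10)
8G: (26, 10) + (30, 15). λ = (15 - 10)/(30 - 26) ≡ 5/4 mod 43. 4⁻¹ ≡ 11 (mod 43), so λ ≡ 12.
  x = λ² - 26 - 30 = 144 - 56 ≡ 2; y = λ·(26 - 2) - 10 ≡ 20. → (2, 20)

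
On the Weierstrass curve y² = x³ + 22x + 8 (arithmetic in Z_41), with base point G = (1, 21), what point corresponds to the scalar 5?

(29, 5)

Double-and-add on 5 = (101)₂. Start with G = (1, 21) for the leading 1-bit.
double: tangent at (1, 21): λ = (3·1² + 22)/(2·21) ≡ 25/1. 1⁻¹ ≡ 1 (mod 41), so λ ≡ 25·1 ≡ 25.
  x = λ² - 1 - 1 = 625 - 2 ≡ 8; y = λ·(1 - 8) - 21 ≡ 9. → (8, 9)
double: tangent at (8, 9): λ = (3·8² + 22)/(2·9) ≡ 9/18. 18⁻¹ ≡ 16 (mod 41), so λ ≡ 9·16 ≡ 21.
  x = λ² - 8 - 8 = 441 - 16 ≡ 15; y = λ·(8 - 15) - 9 ≡ 8. → (15, 8)
add G: (15, 8) + (1, 21). λ = (21 - 8)/(1 - 15) ≡ 13/27 mod 41. 27⁻¹ ≡ 38 (mod 41) since 27·38 = 1026 ≡ 1, so λ ≡ 2.
  x = λ² - 15 - 1 = 4 - 16 ≡ 29; y = λ·(15 - 29) - 8 ≡ 5. → (29, 5)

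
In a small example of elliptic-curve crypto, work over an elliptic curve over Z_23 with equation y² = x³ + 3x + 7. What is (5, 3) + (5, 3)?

tangent at (5, 3): λ = (3·5² + 3)/(2·3) ≡ 9/6. 6⁻¹ ≡ 4 (mod 23) since 6·4 = 24 ≡ 1, so λ ≡ 9·4 ≡ 13.
  x = λ² - 5 - 5 = 169 - 10 ≡ 21; y = λ·(5 - 21) - 3 ≡ 19. → (21, 19)

(21, 19)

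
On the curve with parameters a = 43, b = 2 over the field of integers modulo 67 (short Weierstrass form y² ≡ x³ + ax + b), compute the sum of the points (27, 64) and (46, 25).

(27, 64) + (46, 25). λ = (25 - 64)/(46 - 27) ≡ 28/19 mod 67. 19⁻¹ ≡ 60 (mod 67) since 19·60 = 1140 ≡ 1, so λ ≡ 5.
  x = λ² - 27 - 46 = 25 - 73 ≡ 19; y = λ·(27 - 19) - 64 ≡ 43. → (19, 43)

(19, 43)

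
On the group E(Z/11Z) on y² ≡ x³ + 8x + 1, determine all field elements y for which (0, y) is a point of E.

1, 10

x³ + 8x + 1 = 1 ≡ 1 (mod 11).
Square roots of 1 mod 11: 1 and 10 (since 1² = 1 ≡ 1).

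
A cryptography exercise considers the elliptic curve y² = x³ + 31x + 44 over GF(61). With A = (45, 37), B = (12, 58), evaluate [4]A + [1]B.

O

First 4A:
Repeated addition: build up to 4A.
2A: tangent at (45, 37): λ = (3·45² + 31)/(2·37) ≡ 6/13. 13⁻¹ ≡ 47 (mod 61) since 13·47 = 611 ≡ 1, so λ ≡ 6·47 ≡ 38.
  x = λ² - 45 - 45 = 1444 - 90 ≡ 12; y = λ·(45 - 12) - 37 ≡ 58. → (12, 58)
3A: (12, 58) + (45, 37). λ = (37 - 58)/(45 - 12) ≡ 40/33 mod 61. 33⁻¹ ≡ 37 (mod 61) since 33·37 = 1221 ≡ 1, so λ ≡ 16.
  x = λ² - 12 - 45 = 256 - 57 ≡ 16; y = λ·(12 - 16) - 58 ≡ 0. → (16, 0)
4A: (16, 0) + (45, 37). λ = (37 - 0)/(45 - 16) ≡ 37/29 mod 61. 29⁻¹ ≡ 40 (mod 61), so λ ≡ 16.
  x = λ² - 16 - 45 = 256 - 61 ≡ 12; y = λ·(16 - 12) - 0 ≡ 3. → (12, 3)
4A = (12, 3).
Finally 4A + B:
(12, 3) + (12, 58): same x and y₁ ≡ -y₂, so the sum is the point at infinity.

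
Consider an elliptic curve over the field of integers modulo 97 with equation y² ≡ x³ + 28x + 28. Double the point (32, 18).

tangent at (32, 18): λ = (3·32² + 28)/(2·18) ≡ 93/36. 36⁻¹ ≡ 62 (mod 97) since 36·62 = 2232 ≡ 1, so λ ≡ 93·62 ≡ 43.
  x = λ² - 32 - 32 = 1849 - 64 ≡ 39; y = λ·(32 - 39) - 18 ≡ 69. → (39, 69)

(39, 69)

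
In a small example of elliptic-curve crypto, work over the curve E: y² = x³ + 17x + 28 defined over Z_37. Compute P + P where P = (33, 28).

tangent at (33, 28): λ = (3·33² + 17)/(2·28) ≡ 28/19. 19⁻¹ ≡ 2 (mod 37) since 19·2 = 38 ≡ 1, so λ ≡ 28·2 ≡ 19.
  x = λ² - 33 - 33 = 361 - 66 ≡ 36; y = λ·(33 - 36) - 28 ≡ 26. → (36, 26)

(36, 26)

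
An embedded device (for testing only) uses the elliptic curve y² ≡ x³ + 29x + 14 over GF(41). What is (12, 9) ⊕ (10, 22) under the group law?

(12, 9) + (10, 22). λ = (22 - 9)/(10 - 12) ≡ 13/39 mod 41. 39⁻¹ ≡ 20 (mod 41) since 39·20 = 780 ≡ 1, so λ ≡ 14.
  x = λ² - 12 - 10 = 196 - 22 ≡ 10; y = λ·(12 - 10) - 9 ≡ 19. → (10, 19)

(10, 19)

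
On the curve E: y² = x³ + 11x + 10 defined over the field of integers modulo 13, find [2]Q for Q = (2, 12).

tangent at (2, 12): λ = (3·2² + 11)/(2·12) ≡ 10/11. 11⁻¹ ≡ 6 (mod 13), so λ ≡ 10·6 ≡ 8.
  x = λ² - 2 - 2 = 64 - 4 ≡ 8; y = λ·(2 - 8) - 12 ≡ 5. → (8, 5)

(8, 5)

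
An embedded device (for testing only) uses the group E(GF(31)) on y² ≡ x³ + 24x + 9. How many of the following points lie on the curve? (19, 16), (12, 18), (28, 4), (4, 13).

2

(19, 16): 16² ≡ 8, rhs ≡ 8 → on.
(12, 18): 18² ≡ 14, rhs ≡ 10 → off.
(28, 4): 4² ≡ 16, rhs ≡ 3 → off.
(4, 13): 13² ≡ 14, rhs ≡ 14 → on.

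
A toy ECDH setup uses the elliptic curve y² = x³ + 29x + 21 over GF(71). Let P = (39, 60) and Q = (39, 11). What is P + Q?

O

The two points share x = 39 and their y-coordinates satisfy 60 + 11 ≡ 0 (mod 71), so they are inverses. Their sum is the point at infinity.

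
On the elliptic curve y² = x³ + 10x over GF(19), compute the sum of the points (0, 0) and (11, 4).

(0, 0) + (11, 4). λ = (4 - 0)/(11 - 0) ≡ 4/11 mod 19. 11⁻¹ ≡ 7 (mod 19) since 11·7 = 77 ≡ 1, so λ ≡ 9.
  x = λ² - 0 - 11 = 81 - 11 ≡ 13; y = λ·(0 - 13) - 0 ≡ 16. → (13, 16)

(13, 16)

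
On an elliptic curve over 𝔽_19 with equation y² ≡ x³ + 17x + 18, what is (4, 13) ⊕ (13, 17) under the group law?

(4, 13) + (13, 17). λ = (17 - 13)/(13 - 4) ≡ 4/9 mod 19. 9⁻¹ ≡ 17 (mod 19) since 9·17 = 153 ≡ 1, so λ ≡ 11.
  x = λ² - 4 - 13 = 121 - 17 ≡ 9; y = λ·(4 - 9) - 13 ≡ 8. → (9, 8)

(9, 8)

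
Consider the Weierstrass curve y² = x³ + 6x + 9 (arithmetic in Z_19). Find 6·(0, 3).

Write Q = (0, 3).
Repeated addition: build up to 6Q.
2Q: tangent at (0, 3): λ = (3·0² + 6)/(2·3) ≡ 6/6. 6⁻¹ ≡ 16 (mod 19) since 6·16 = 96 ≡ 1, so λ ≡ 6·16 ≡ 1.
  x = λ² - 0 - 0 = 1 - 0 ≡ 1; y = λ·(0 - 1) - 3 ≡ 15. → (1, 15)
3Q: (1, 15) + (0, 3). λ = (3 - 15)/(0 - 1) ≡ 7/18 mod 19. 18⁻¹ ≡ 18 (mod 19), so λ ≡ 12.
  x = λ² - 1 - 0 = 144 - 1 ≡ 10; y = λ·(1 - 10) - 15 ≡ 10. → (10, 10)
4Q: (10, 10) + (0, 3). λ = (3 - 10)/(0 - 10) ≡ 12/9 mod 19. 9⁻¹ ≡ 17 (mod 19) since 9·17 = 153 ≡ 1, so λ ≡ 14.
  x = λ² - 10 - 0 = 196 - 10 ≡ 15; y = λ·(10 - 15) - 10 ≡ 15. → (15, 15)
5Q: (15, 15) + (0, 3). λ = (3 - 15)/(0 - 15) ≡ 7/4 mod 19. 4⁻¹ ≡ 5 (mod 19), so λ ≡ 16.
  x = λ² - 15 - 0 = 256 - 15 ≡ 13; y = λ·(15 - 13) - 15 ≡ 17. → (13, 17)
6Q: (13, 17) + (0, 3). λ = (3 - 17)/(0 - 13) ≡ 5/6 mod 19. 6⁻¹ ≡ 16 (mod 19), so λ ≡ 4.
  x = λ² - 13 - 0 = 16 - 13 ≡ 3; y = λ·(13 - 3) - 17 ≡ 4. → (3, 4)

(3, 4)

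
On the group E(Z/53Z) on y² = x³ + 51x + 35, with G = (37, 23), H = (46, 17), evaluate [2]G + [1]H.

First 2G:
Repeated addition: build up to 2G.
2G: tangent at (37, 23): λ = (3·37² + 51)/(2·23) ≡ 24/46. 46⁻¹ ≡ 15 (mod 53), so λ ≡ 24·15 ≡ 42.
  x = λ² - 37 - 37 = 1764 - 74 ≡ 47; y = λ·(37 - 47) - 23 ≡ 34. → (47, 34)
2G = (47, 34).
Finally 2G + H:
(47, 34) + (46, 17). λ = (17 - 34)/(46 - 47) ≡ 36/52 mod 53. 52⁻¹ ≡ 52 (mod 53) since 52·52 = 2704 ≡ 1, so λ ≡ 17.
  x = λ² - 47 - 46 = 289 - 93 ≡ 37; y = λ·(47 - 37) - 34 ≡ 30. → (37, 30)

(37, 30)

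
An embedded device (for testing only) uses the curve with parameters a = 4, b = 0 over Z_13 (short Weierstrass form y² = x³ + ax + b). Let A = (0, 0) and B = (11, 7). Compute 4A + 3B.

First 4A:
Double-and-add on 4 = (100)₂. Start with A = (0, 0) for the leading 1-bit.
double: (0, 0) + (0, 0): same x and y₁ ≡ -y₂, so the sum is O.
double: O + O = O (identity).
4A = O.
Next 3B:
Repeated addition: build up to 3B.
2B: tangent at (11, 7): λ = (3·11² + 4)/(2·7) ≡ 3/1. 1⁻¹ ≡ 1 (mod 13) since 1·1 = 1 ≡ 1, so λ ≡ 3·1 ≡ 3.
  x = λ² - 11 - 11 = 9 - 22 ≡ 0; y = λ·(11 - 0) - 7 ≡ 0. → (0, 0)
3B: (0, 0) + (11, 7). λ = (7 - 0)/(11 - 0) ≡ 7/11 mod 13. 11⁻¹ ≡ 6 (mod 13) since 11·6 = 66 ≡ 1, so λ ≡ 3.
  x = λ² - 0 - 11 = 9 - 11 ≡ 11; y = λ·(0 - 11) - 0 ≡ 6. → (11, 6)
3B = (11, 6).
Finally 4A + 3B:
O + (11, 6) = (11, 6) (identity).

(11, 6)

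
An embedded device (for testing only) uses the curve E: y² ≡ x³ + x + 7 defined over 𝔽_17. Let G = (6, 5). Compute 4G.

Double-and-add on 4 = (100)₂. Start with G = (6, 5) for the leading 1-bit.
double: tangent at (6, 5): λ = (3·6² + 1)/(2·5) ≡ 7/10. 10⁻¹ ≡ 12 (mod 17) since 10·12 = 120 ≡ 1, so λ ≡ 7·12 ≡ 16.
  x = λ² - 6 - 6 = 256 - 12 ≡ 6; y = λ·(6 - 6) - 5 ≡ 12. → (6, 12)
double: tangent at (6, 12): λ = (3·6² + 1)/(2·12) ≡ 7/7. 7⁻¹ ≡ 5 (mod 17) since 7·5 = 35 ≡ 1, so λ ≡ 7·5 ≡ 1.
  x = λ² - 6 - 6 = 1 - 12 ≡ 6; y = λ·(6 - 6) - 12 ≡ 5. → (6, 5)

(6, 5)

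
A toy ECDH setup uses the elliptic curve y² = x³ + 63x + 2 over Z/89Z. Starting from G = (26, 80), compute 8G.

(77, 59)

Repeated addition: build up to 8G.
2G: tangent at (26, 80): λ = (3·26² + 63)/(2·80) ≡ 44/71. 71⁻¹ ≡ 84 (mod 89) since 71·84 = 5964 ≡ 1, so λ ≡ 44·84 ≡ 47.
  x = λ² - 26 - 26 = 2209 - 52 ≡ 21; y = λ·(26 - 21) - 80 ≡ 66. → (21, 66)
3G: (21, 66) + (26, 80). λ = (80 - 66)/(26 - 21) ≡ 14/5 mod 89. 5⁻¹ ≡ 18 (mod 89) since 5·18 = 90 ≡ 1, so λ ≡ 74.
  x = λ² - 21 - 26 = 5476 - 47 ≡ 0; y = λ·(21 - 0) - 66 ≡ 64. → (0, 64)
4G: (0, 64) + (26, 80). λ = (80 - 64)/(26 - 0) ≡ 16/26 mod 89. 26⁻¹ ≡ 24 (mod 89) since 26·24 = 624 ≡ 1, so λ ≡ 28.
  x = λ² - 0 - 26 = 784 - 26 ≡ 46; y = λ·(0 - 46) - 64 ≡ 72. → (46, 72)
5G: (46, 72) + (26, 80). λ = (80 - 72)/(26 - 46) ≡ 8/69 mod 89. 69⁻¹ ≡ 40 (mod 89) since 69·40 = 2760 ≡ 1, so λ ≡ 53.
  x = λ² - 46 - 26 = 2809 - 72 ≡ 67; y = λ·(46 - 67) - 72 ≡ 61. → (67, 61)
6G: (67, 61) + (26, 80). λ = (80 - 61)/(26 - 67) ≡ 19/48 mod 89. 48⁻¹ ≡ 13 (mod 89), so λ ≡ 69.
  x = λ² - 67 - 26 = 4761 - 93 ≡ 40; y = λ·(67 - 40) - 61 ≡ 22. → (40, 22)
7G: (40, 22) + (26, 80). λ = (80 - 22)/(26 - 40) ≡ 58/75 mod 89. 75⁻¹ ≡ 19 (mod 89) since 75·19 = 1425 ≡ 1, so λ ≡ 34.
  x = λ² - 40 - 26 = 1156 - 66 ≡ 22; y = λ·(40 - 22) - 22 ≡ 56. → (22, 56)
8G: (22, 56) + (26, 80). λ = (80 - 56)/(26 - 22) ≡ 24/4 mod 89. 4⁻¹ ≡ 67 (mod 89) since 4·67 = 268 ≡ 1, so λ ≡ 6.
  x = λ² - 22 - 26 = 36 - 48 ≡ 77; y = λ·(22 - 77) - 56 ≡ 59. → (77, 59)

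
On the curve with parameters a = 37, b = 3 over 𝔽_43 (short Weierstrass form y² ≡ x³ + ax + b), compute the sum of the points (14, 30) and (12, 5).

(14, 30) + (12, 5). λ = (5 - 30)/(12 - 14) ≡ 18/41 mod 43. 41⁻¹ ≡ 21 (mod 43), so λ ≡ 34.
  x = λ² - 14 - 12 = 1156 - 26 ≡ 12; y = λ·(14 - 12) - 30 ≡ 38. → (12, 38)

(12, 38)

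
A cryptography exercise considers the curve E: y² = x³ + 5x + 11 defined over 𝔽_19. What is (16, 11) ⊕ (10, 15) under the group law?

(16, 11) + (10, 15). λ = (15 - 11)/(10 - 16) ≡ 4/13 mod 19. 13⁻¹ ≡ 3 (mod 19), so λ ≡ 12.
  x = λ² - 16 - 10 = 144 - 26 ≡ 4; y = λ·(16 - 4) - 11 ≡ 0. → (4, 0)

(4, 0)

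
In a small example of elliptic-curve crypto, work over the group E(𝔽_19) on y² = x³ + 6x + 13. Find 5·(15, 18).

Write P = (15, 18).
Double-and-add on 5 = (101)₂. Start with P = (15, 18) for the leading 1-bit.
double: tangent at (15, 18): λ = (3·15² + 6)/(2·18) ≡ 16/17. 17⁻¹ ≡ 9 (mod 19), so λ ≡ 16·9 ≡ 11.
  x = λ² - 15 - 15 = 121 - 30 ≡ 15; y = λ·(15 - 15) - 18 ≡ 1. → (15, 1)
double: tangent at (15, 1): λ = (3·15² + 6)/(2·1) ≡ 16/2. 2⁻¹ ≡ 10 (mod 19), so λ ≡ 16·10 ≡ 8.
  x = λ² - 15 - 15 = 64 - 30 ≡ 15; y = λ·(15 - 15) - 1 ≡ 18. → (15, 18)
add P: tangent at (15, 18): λ = (3·15² + 6)/(2·18) ≡ 16/17. 17⁻¹ ≡ 9 (mod 19) since 17·9 = 153 ≡ 1, so λ ≡ 16·9 ≡ 11.
  x = λ² - 15 - 15 = 121 - 30 ≡ 15; y = λ·(15 - 15) - 18 ≡ 1. → (15, 1)

(15, 1)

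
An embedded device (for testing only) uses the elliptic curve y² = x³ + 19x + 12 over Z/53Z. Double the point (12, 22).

tangent at (12, 22): λ = (3·12² + 19)/(2·22) ≡ 27/44. 44⁻¹ ≡ 47 (mod 53), so λ ≡ 27·47 ≡ 50.
  x = λ² - 12 - 12 = 2500 - 24 ≡ 38; y = λ·(12 - 38) - 22 ≡ 3. → (38, 3)

(38, 3)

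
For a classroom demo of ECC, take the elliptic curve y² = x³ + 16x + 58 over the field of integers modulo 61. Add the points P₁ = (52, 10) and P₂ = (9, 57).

(36, 25)

(52, 10) + (9, 57). λ = (57 - 10)/(9 - 52) ≡ 47/18 mod 61. 18⁻¹ ≡ 17 (mod 61) since 18·17 = 306 ≡ 1, so λ ≡ 6.
  x = λ² - 52 - 9 = 36 - 61 ≡ 36; y = λ·(52 - 36) - 10 ≡ 25. → (36, 25)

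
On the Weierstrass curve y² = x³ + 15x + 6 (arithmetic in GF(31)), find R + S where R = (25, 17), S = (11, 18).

(23, 5)

(25, 17) + (11, 18). λ = (18 - 17)/(11 - 25) ≡ 1/17 mod 31. 17⁻¹ ≡ 11 (mod 31), so λ ≡ 11.
  x = λ² - 25 - 11 = 121 - 36 ≡ 23; y = λ·(25 - 23) - 17 ≡ 5. → (23, 5)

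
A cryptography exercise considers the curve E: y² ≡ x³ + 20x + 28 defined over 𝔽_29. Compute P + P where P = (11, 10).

(1, 22)

tangent at (11, 10): λ = (3·11² + 20)/(2·10) ≡ 6/20. 20⁻¹ ≡ 16 (mod 29), so λ ≡ 6·16 ≡ 9.
  x = λ² - 11 - 11 = 81 - 22 ≡ 1; y = λ·(11 - 1) - 10 ≡ 22. → (1, 22)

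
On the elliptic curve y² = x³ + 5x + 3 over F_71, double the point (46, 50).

(3, 20)

tangent at (46, 50): λ = (3·46² + 5)/(2·50) ≡ 34/29. 29⁻¹ ≡ 49 (mod 71), so λ ≡ 34·49 ≡ 33.
  x = λ² - 46 - 46 = 1089 - 92 ≡ 3; y = λ·(46 - 3) - 50 ≡ 20. → (3, 20)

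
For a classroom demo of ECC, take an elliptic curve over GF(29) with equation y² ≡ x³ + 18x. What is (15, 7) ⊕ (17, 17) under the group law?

(22, 16)

(15, 7) + (17, 17). λ = (17 - 7)/(17 - 15) ≡ 10/2 mod 29. 2⁻¹ ≡ 15 (mod 29) since 2·15 = 30 ≡ 1, so λ ≡ 5.
  x = λ² - 15 - 17 = 25 - 32 ≡ 22; y = λ·(15 - 22) - 7 ≡ 16. → (22, 16)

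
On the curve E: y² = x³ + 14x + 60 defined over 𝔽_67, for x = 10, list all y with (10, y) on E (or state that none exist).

x³ + 14x + 60 = 1200 ≡ 61 (mod 67).
61 is a non-residue mod 67; no y exists.

none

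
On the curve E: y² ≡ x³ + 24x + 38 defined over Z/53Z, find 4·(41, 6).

Write P = (41, 6).
Repeated addition: build up to 4P.
2P: tangent at (41, 6): λ = (3·41² + 24)/(2·6) ≡ 32/12. 12⁻¹ ≡ 31 (mod 53), so λ ≡ 32·31 ≡ 38.
  x = λ² - 41 - 41 = 1444 - 82 ≡ 37; y = λ·(41 - 37) - 6 ≡ 40. → (37, 40)
3P: (37, 40) + (41, 6). λ = (6 - 40)/(41 - 37) ≡ 19/4 mod 53. 4⁻¹ ≡ 40 (mod 53) since 4·40 = 160 ≡ 1, so λ ≡ 18.
  x = λ² - 37 - 41 = 324 - 78 ≡ 34; y = λ·(37 - 34) - 40 ≡ 14. → (34, 14)
4P: (34, 14) + (41, 6). λ = (6 - 14)/(41 - 34) ≡ 45/7 mod 53. 7⁻¹ ≡ 38 (mod 53) since 7·38 = 266 ≡ 1, so λ ≡ 14.
  x = λ² - 34 - 41 = 196 - 75 ≡ 15; y = λ·(34 - 15) - 14 ≡ 40. → (15, 40)

(15, 40)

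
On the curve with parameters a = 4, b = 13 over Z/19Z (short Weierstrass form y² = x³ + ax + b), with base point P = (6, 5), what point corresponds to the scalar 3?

Repeated addition: build up to 3P.
2P: tangent at (6, 5): λ = (3·6² + 4)/(2·5) ≡ 17/10. 10⁻¹ ≡ 2 (mod 19) since 10·2 = 20 ≡ 1, so λ ≡ 17·2 ≡ 15.
  x = λ² - 6 - 6 = 225 - 12 ≡ 4; y = λ·(6 - 4) - 5 ≡ 6. → (4, 6)
3P: (4, 6) + (6, 5). λ = (5 - 6)/(6 - 4) ≡ 18/2 mod 19. 2⁻¹ ≡ 10 (mod 19) since 2·10 = 20 ≡ 1, so λ ≡ 9.
  x = λ² - 4 - 6 = 81 - 10 ≡ 14; y = λ·(4 - 14) - 6 ≡ 18. → (14, 18)

(14, 18)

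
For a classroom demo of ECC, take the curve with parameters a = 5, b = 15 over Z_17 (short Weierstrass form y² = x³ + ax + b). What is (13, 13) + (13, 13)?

(7, 11)

tangent at (13, 13): λ = (3·13² + 5)/(2·13) ≡ 2/9. 9⁻¹ ≡ 2 (mod 17), so λ ≡ 2·2 ≡ 4.
  x = λ² - 13 - 13 = 16 - 26 ≡ 7; y = λ·(13 - 7) - 13 ≡ 11. → (7, 11)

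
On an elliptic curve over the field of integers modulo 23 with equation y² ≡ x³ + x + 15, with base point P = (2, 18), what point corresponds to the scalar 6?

(19, 4)

Repeated addition: build up to 6P.
2P: tangent at (2, 18): λ = (3·2² + 1)/(2·18) ≡ 13/13. 13⁻¹ ≡ 16 (mod 23), so λ ≡ 13·16 ≡ 1.
  x = λ² - 2 - 2 = 1 - 4 ≡ 20; y = λ·(2 - 20) - 18 ≡ 10. → (20, 10)
3P: (20, 10) + (2, 18). λ = (18 - 10)/(2 - 20) ≡ 8/5 mod 23. 5⁻¹ ≡ 14 (mod 23) since 5·14 = 70 ≡ 1, so λ ≡ 20.
  x = λ² - 20 - 2 = 400 - 22 ≡ 10; y = λ·(20 - 10) - 10 ≡ 6. → (10, 6)
4P: (10, 6) + (2, 18). λ = (18 - 6)/(2 - 10) ≡ 12/15 mod 23. 15⁻¹ ≡ 20 (mod 23), so λ ≡ 10.
  x = λ² - 10 - 2 = 100 - 12 ≡ 19; y = λ·(10 - 19) - 6 ≡ 19. → (19, 19)
5P: (19, 19) + (2, 18). λ = (18 - 19)/(2 - 19) ≡ 22/6 mod 23. 6⁻¹ ≡ 4 (mod 23) since 6·4 = 24 ≡ 1, so λ ≡ 19.
  x = λ² - 19 - 2 = 361 - 21 ≡ 18; y = λ·(19 - 18) - 19 ≡ 0. → (18, 0)
6P: (18, 0) + (2, 18). λ = (18 - 0)/(2 - 18) ≡ 18/7 mod 23. 7⁻¹ ≡ 10 (mod 23) since 7·10 = 70 ≡ 1, so λ ≡ 19.
  x = λ² - 18 - 2 = 361 - 20 ≡ 19; y = λ·(18 - 19) - 0 ≡ 4. → (19, 4)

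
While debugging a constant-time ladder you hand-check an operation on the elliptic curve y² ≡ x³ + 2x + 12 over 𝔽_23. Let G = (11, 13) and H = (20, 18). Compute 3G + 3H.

First 3G:
Repeated addition: build up to 3G.
2G: tangent at (11, 13): λ = (3·11² + 2)/(2·13) ≡ 20/3. 3⁻¹ ≡ 8 (mod 23) since 3·8 = 24 ≡ 1, so λ ≡ 20·8 ≡ 22.
  x = λ² - 11 - 11 = 484 - 22 ≡ 2; y = λ·(11 - 2) - 13 ≡ 1. → (2, 1)
3G: (2, 1) + (11, 13). λ = (13 - 1)/(11 - 2) ≡ 12/9 mod 23. 9⁻¹ ≡ 18 (mod 23), so λ ≡ 9.
  x = λ² - 2 - 11 = 81 - 13 ≡ 22; y = λ·(2 - 22) - 1 ≡ 3. → (22, 3)
3G = (22, 3).
Next 3H:
Repeated addition: build up to 3H.
2H: tangent at (20, 18): λ = (3·20² + 2)/(2·18) ≡ 6/13. 13⁻¹ ≡ 16 (mod 23), so λ ≡ 6·16 ≡ 4.
  x = λ² - 20 - 20 = 16 - 40 ≡ 22; y = λ·(20 - 22) - 18 ≡ 20. → (22, 20)
3H: (22, 20) + (20, 18). λ = (18 - 20)/(20 - 22) ≡ 21/21 mod 23. 21⁻¹ ≡ 11 (mod 23), so λ ≡ 1.
  x = λ² - 22 - 20 = 1 - 42 ≡ 5; y = λ·(22 - 5) - 20 ≡ 20. → (5, 20)
3H = (5, 20).
Finally 3G + 3H:
(22, 3) + (5, 20). λ = (20 - 3)/(5 - 22) ≡ 17/6 mod 23. 6⁻¹ ≡ 4 (mod 23), so λ ≡ 22.
  x = λ² - 22 - 5 = 484 - 27 ≡ 20; y = λ·(22 - 20) - 3 ≡ 18. → (20, 18)

(20, 18)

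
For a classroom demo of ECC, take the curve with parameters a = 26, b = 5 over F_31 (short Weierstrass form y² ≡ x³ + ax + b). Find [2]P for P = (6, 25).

(24, 21)

tangent at (6, 25): λ = (3·6² + 26)/(2·25) ≡ 10/19. 19⁻¹ ≡ 18 (mod 31), so λ ≡ 10·18 ≡ 25.
  x = λ² - 6 - 6 = 625 - 12 ≡ 24; y = λ·(6 - 24) - 25 ≡ 21. → (24, 21)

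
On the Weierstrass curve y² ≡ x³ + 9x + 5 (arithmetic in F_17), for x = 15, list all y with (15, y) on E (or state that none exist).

x³ + 9x + 5 = 3515 ≡ 13 (mod 17).
Square roots of 13 mod 17: 8 and 9 (since 8² = 64 ≡ 13).

8, 9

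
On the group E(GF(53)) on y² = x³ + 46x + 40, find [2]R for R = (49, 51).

tangent at (49, 51): λ = (3·49² + 46)/(2·51) ≡ 41/49. 49⁻¹ ≡ 13 (mod 53), so λ ≡ 41·13 ≡ 3.
  x = λ² - 49 - 49 = 9 - 98 ≡ 17; y = λ·(49 - 17) - 51 ≡ 45. → (17, 45)

(17, 45)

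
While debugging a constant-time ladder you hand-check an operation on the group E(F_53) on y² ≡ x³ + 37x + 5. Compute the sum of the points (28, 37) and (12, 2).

(30, 5)

(28, 37) + (12, 2). λ = (2 - 37)/(12 - 28) ≡ 18/37 mod 53. 37⁻¹ ≡ 43 (mod 53) since 37·43 = 1591 ≡ 1, so λ ≡ 32.
  x = λ² - 28 - 12 = 1024 - 40 ≡ 30; y = λ·(28 - 30) - 37 ≡ 5. → (30, 5)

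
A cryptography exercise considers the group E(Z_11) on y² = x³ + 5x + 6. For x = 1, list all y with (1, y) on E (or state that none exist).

x³ + 5x + 6 = 12 ≡ 1 (mod 11).
Square roots of 1 mod 11: 1 and 10 (since 1² = 1 ≡ 1).

1, 10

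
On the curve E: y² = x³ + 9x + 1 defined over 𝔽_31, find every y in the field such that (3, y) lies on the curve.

none

x³ + 9x + 1 = 55 ≡ 24 (mod 31).
24 is a non-residue mod 31; no y exists.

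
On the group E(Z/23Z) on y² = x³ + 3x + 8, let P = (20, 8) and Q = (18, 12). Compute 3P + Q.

(20, 15)

First 3P:
Repeated addition: build up to 3P.
2P: tangent at (20, 8): λ = (3·20² + 3)/(2·8) ≡ 7/16. 16⁻¹ ≡ 13 (mod 23) since 16·13 = 208 ≡ 1, so λ ≡ 7·13 ≡ 22.
  x = λ² - 20 - 20 = 484 - 40 ≡ 7; y = λ·(20 - 7) - 8 ≡ 2. → (7, 2)
3P: (7, 2) + (20, 8). λ = (8 - 2)/(20 - 7) ≡ 6/13 mod 23. 13⁻¹ ≡ 16 (mod 23), so λ ≡ 4.
  x = λ² - 7 - 20 = 16 - 27 ≡ 12; y = λ·(7 - 12) - 2 ≡ 1. → (12, 1)
3P = (12, 1).
Finally 3P + Q:
(12, 1) + (18, 12). λ = (12 - 1)/(18 - 12) ≡ 11/6 mod 23. 6⁻¹ ≡ 4 (mod 23) since 6·4 = 24 ≡ 1, so λ ≡ 21.
  x = λ² - 12 - 18 = 441 - 30 ≡ 20; y = λ·(12 - 20) - 1 ≡ 15. → (20, 15)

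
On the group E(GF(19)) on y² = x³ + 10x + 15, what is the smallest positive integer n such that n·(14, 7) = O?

3

2P: tangent at (14, 7): λ = (3·14² + 10)/(2·7) ≡ 9/14. 14⁻¹ ≡ 15 (mod 19) since 14·15 = 210 ≡ 1, so λ ≡ 9·15 ≡ 2.
  x = λ² - 14 - 14 = 4 - 28 ≡ 14; y = λ·(14 - 14) - 7 ≡ 12. → (14, 12)
3P: (14, 12) + (14, 7): same x and y₁ ≡ -y₂, so the sum is O.
3P = O, so the order is 3.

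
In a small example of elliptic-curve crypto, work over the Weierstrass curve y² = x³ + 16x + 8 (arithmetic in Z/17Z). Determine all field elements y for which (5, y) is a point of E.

x³ + 16x + 8 = 213 ≡ 9 (mod 17).
Square roots of 9 mod 17: 3 and 14 (since 3² = 9 ≡ 9).

3, 14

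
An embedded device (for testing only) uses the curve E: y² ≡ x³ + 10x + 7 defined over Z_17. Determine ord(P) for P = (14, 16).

2P: tangent at (14, 16): λ = (3·14² + 10)/(2·16) ≡ 3/15. 15⁻¹ ≡ 8 (mod 17), so λ ≡ 3·8 ≡ 7.
  x = λ² - 14 - 14 = 49 - 28 ≡ 4; y = λ·(14 - 4) - 16 ≡ 3. → (4, 3)
3P: (4, 3) + (14, 16). λ = (16 - 3)/(14 - 4) ≡ 13/10 mod 17. 10⁻¹ ≡ 12 (mod 17), so λ ≡ 3.
  x = λ² - 4 - 14 = 9 - 18 ≡ 8; y = λ·(4 - 8) - 3 ≡ 2. → (8, 2)
4P: (8, 2) + (14, 16). λ = (16 - 2)/(14 - 8) ≡ 14/6 mod 17. 6⁻¹ ≡ 3 (mod 17), so λ ≡ 8.
  x = λ² - 8 - 14 = 64 - 22 ≡ 8; y = λ·(8 - 8) - 2 ≡ 15. → (8, 15)
5P: (8, 15) + (14, 16). λ = (16 - 15)/(14 - 8) ≡ 1/6 mod 17. 6⁻¹ ≡ 3 (mod 17), so λ ≡ 3.
  x = λ² - 8 - 14 = 9 - 22 ≡ 4; y = λ·(8 - 4) - 15 ≡ 14. → (4, 14)
6P: (4, 14) + (14, 16). λ = (16 - 14)/(14 - 4) ≡ 2/10 mod 17. 10⁻¹ ≡ 12 (mod 17) since 10·12 = 120 ≡ 1, so λ ≡ 7.
  x = λ² - 4 - 14 = 49 - 18 ≡ 14; y = λ·(4 - 14) - 14 ≡ 1. → (14, 1)
7P: (14, 1) + (14, 16): same x and y₁ ≡ -y₂, so the sum is 𝒪.
7P = 𝒪, so the order is 7.

7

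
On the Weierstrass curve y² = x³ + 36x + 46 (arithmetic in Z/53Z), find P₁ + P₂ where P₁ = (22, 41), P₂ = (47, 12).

(28, 2)

(22, 41) + (47, 12). λ = (12 - 41)/(47 - 22) ≡ 24/25 mod 53. 25⁻¹ ≡ 17 (mod 53), so λ ≡ 37.
  x = λ² - 22 - 47 = 1369 - 69 ≡ 28; y = λ·(22 - 28) - 41 ≡ 2. → (28, 2)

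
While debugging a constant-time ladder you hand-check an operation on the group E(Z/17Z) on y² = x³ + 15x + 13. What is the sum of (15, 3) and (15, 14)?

The two points share x = 15 and their y-coordinates satisfy 3 + 14 ≡ 0 (mod 17), so they are inverses. Their sum is ∞.

O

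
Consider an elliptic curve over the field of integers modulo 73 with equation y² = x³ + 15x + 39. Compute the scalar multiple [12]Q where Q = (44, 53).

Double-and-add on 12 = (1100)₂. Start with Q = (44, 53) for the leading 1-bit.
double: tangent at (44, 53): λ = (3·44² + 15)/(2·53) ≡ 56/33. 33⁻¹ ≡ 31 (mod 73), so λ ≡ 56·31 ≡ 57.
  x = λ² - 44 - 44 = 3249 - 88 ≡ 22; y = λ·(44 - 22) - 53 ≡ 33. → (22, 33)
add Q: (22, 33) + (44, 53). λ = (53 - 33)/(44 - 22) ≡ 20/22 mod 73. 22⁻¹ ≡ 10 (mod 73), so λ ≡ 54.
  x = λ² - 22 - 44 = 2916 - 66 ≡ 3; y = λ·(22 - 3) - 33 ≡ 44. → (3, 44)
double: tangent at (3, 44): λ = (3·3² + 15)/(2·44) ≡ 42/15. 15⁻¹ ≡ 39 (mod 73), so λ ≡ 42·39 ≡ 32.
  x = λ² - 3 - 3 = 1024 - 6 ≡ 69; y = λ·(3 - 69) - 44 ≡ 34. → (69, 34)
double: tangent at (69, 34): λ = (3·69² + 15)/(2·34) ≡ 63/68. 68⁻¹ ≡ 29 (mod 73), so λ ≡ 63·29 ≡ 2.
  x = λ² - 69 - 69 = 4 - 138 ≡ 12; y = λ·(69 - 12) - 34 ≡ 7. → (12, 7)

(12, 7)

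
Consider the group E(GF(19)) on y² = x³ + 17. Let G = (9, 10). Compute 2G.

(17, 3)

tangent at (9, 10): λ = (3·9² + 0)/(2·10) ≡ 15/1. 1⁻¹ ≡ 1 (mod 19), so λ ≡ 15·1 ≡ 15.
  x = λ² - 9 - 9 = 225 - 18 ≡ 17; y = λ·(9 - 17) - 10 ≡ 3. → (17, 3)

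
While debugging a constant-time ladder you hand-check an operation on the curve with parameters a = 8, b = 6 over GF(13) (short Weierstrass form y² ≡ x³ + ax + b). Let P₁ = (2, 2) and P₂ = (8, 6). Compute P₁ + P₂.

(2, 2) + (8, 6). λ = (6 - 2)/(8 - 2) ≡ 4/6 mod 13. 6⁻¹ ≡ 11 (mod 13) since 6·11 = 66 ≡ 1, so λ ≡ 5.
  x = λ² - 2 - 8 = 25 - 10 ≡ 2; y = λ·(2 - 2) - 2 ≡ 11. → (2, 11)

(2, 11)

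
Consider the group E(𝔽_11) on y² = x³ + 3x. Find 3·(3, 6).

O

Write G = (3, 6).
Repeated addition: build up to 3G.
2G: tangent at (3, 6): λ = (3·3² + 3)/(2·6) ≡ 8/1. 1⁻¹ ≡ 1 (mod 11) since 1·1 = 1 ≡ 1, so λ ≡ 8·1 ≡ 8.
  x = λ² - 3 - 3 = 64 - 6 ≡ 3; y = λ·(3 - 3) - 6 ≡ 5. → (3, 5)
3G: (3, 5) + (3, 6): same x and y₁ ≡ -y₂, so the sum is the point at infinity.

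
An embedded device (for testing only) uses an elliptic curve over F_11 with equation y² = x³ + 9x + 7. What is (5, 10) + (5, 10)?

(5, 1)

tangent at (5, 10): λ = (3·5² + 9)/(2·10) ≡ 7/9. 9⁻¹ ≡ 5 (mod 11), so λ ≡ 7·5 ≡ 2.
  x = λ² - 5 - 5 = 4 - 10 ≡ 5; y = λ·(5 - 5) - 10 ≡ 1. → (5, 1)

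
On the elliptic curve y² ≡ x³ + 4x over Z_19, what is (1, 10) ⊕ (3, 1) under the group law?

(1, 10) + (3, 1). λ = (1 - 10)/(3 - 1) ≡ 10/2 mod 19. 2⁻¹ ≡ 10 (mod 19), so λ ≡ 5.
  x = λ² - 1 - 3 = 25 - 4 ≡ 2; y = λ·(1 - 2) - 10 ≡ 4. → (2, 4)

(2, 4)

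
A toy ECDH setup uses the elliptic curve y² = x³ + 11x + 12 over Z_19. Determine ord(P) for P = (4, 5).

2P: tangent at (4, 5): λ = (3·4² + 11)/(2·5) ≡ 2/10. 10⁻¹ ≡ 2 (mod 19), so λ ≡ 2·2 ≡ 4.
  x = λ² - 4 - 4 = 16 - 8 ≡ 8; y = λ·(4 - 8) - 5 ≡ 17. → (8, 17)
3P: (8, 17) + (4, 5). λ = (5 - 17)/(4 - 8) ≡ 7/15 mod 19. 15⁻¹ ≡ 14 (mod 19), so λ ≡ 3.
  x = λ² - 8 - 4 = 9 - 12 ≡ 16; y = λ·(8 - 16) - 17 ≡ 16. → (16, 16)
4P: (16, 16) + (4, 5). λ = (5 - 16)/(4 - 16) ≡ 8/7 mod 19. 7⁻¹ ≡ 11 (mod 19), so λ ≡ 12.
  x = λ² - 16 - 4 = 144 - 20 ≡ 10; y = λ·(16 - 10) - 16 ≡ 18. → (10, 18)
5P: (10, 18) + (4, 5). λ = (5 - 18)/(4 - 10) ≡ 6/13 mod 19. 13⁻¹ ≡ 3 (mod 19), so λ ≡ 18.
  x = λ² - 10 - 4 = 324 - 14 ≡ 6; y = λ·(10 - 6) - 18 ≡ 16. → (6, 16)
6P: (6, 16) + (4, 5). λ = (5 - 16)/(4 - 6) ≡ 8/17 mod 19. 17⁻¹ ≡ 9 (mod 19), so λ ≡ 15.
  x = λ² - 6 - 4 = 225 - 10 ≡ 6; y = λ·(6 - 6) - 16 ≡ 3. → (6, 3)
7P: (6, 3) + (4, 5). λ = (5 - 3)/(4 - 6) ≡ 2/17 mod 19. 17⁻¹ ≡ 9 (mod 19) since 17·9 = 153 ≡ 1, so λ ≡ 18.
  x = λ² - 6 - 4 = 324 - 10 ≡ 10; y = λ·(6 - 10) - 3 ≡ 1. → (10, 1)
8P: (10, 1) + (4, 5). λ = (5 - 1)/(4 - 10) ≡ 4/13 mod 19. 13⁻¹ ≡ 3 (mod 19), so λ ≡ 12.
  x = λ² - 10 - 4 = 144 - 14 ≡ 16; y = λ·(10 - 16) - 1 ≡ 3. → (16, 3)
9P: (16, 3) + (4, 5). λ = (5 - 3)/(4 - 16) ≡ 2/7 mod 19. 7⁻¹ ≡ 11 (mod 19) since 7·11 = 77 ≡ 1, so λ ≡ 3.
  x = λ² - 16 - 4 = 9 - 20 ≡ 8; y = λ·(16 - 8) - 3 ≡ 2. → (8, 2)
10P: (8, 2) + (4, 5). λ = (5 - 2)/(4 - 8) ≡ 3/15 mod 19. 15⁻¹ ≡ 14 (mod 19) since 15·14 = 210 ≡ 1, so λ ≡ 4.
  x = λ² - 8 - 4 = 16 - 12 ≡ 4; y = λ·(8 - 4) - 2 ≡ 14. → (4, 14)
11P: (4, 14) + (4, 5): same x and y₁ ≡ -y₂, so the sum is 𝒪.
11P = 𝒪, so the order is 11.

11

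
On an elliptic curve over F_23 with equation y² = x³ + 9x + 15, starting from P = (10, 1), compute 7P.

(13, 11)

Repeated addition: build up to 7P.
2P: tangent at (10, 1): λ = (3·10² + 9)/(2·1) ≡ 10/2. 2⁻¹ ≡ 12 (mod 23) since 2·12 = 24 ≡ 1, so λ ≡ 10·12 ≡ 5.
  x = λ² - 10 - 10 = 25 - 20 ≡ 5; y = λ·(10 - 5) - 1 ≡ 1. → (5, 1)
3P: (5, 1) + (10, 1). λ = (1 - 1)/(10 - 5) ≡ 0/5 mod 23. 5⁻¹ ≡ 14 (mod 23), so λ ≡ 0.
  x = λ² - 5 - 10 = 0 - 15 ≡ 8; y = λ·(5 - 8) - 1 ≡ 22. → (8, 22)
4P: (8, 22) + (10, 1). λ = (1 - 22)/(10 - 8) ≡ 2/2 mod 23. 2⁻¹ ≡ 12 (mod 23), so λ ≡ 1.
  x = λ² - 8 - 10 = 1 - 18 ≡ 6; y = λ·(8 - 6) - 22 ≡ 3. → (6, 3)
5P: (6, 3) + (10, 1). λ = (1 - 3)/(10 - 6) ≡ 21/4 mod 23. 4⁻¹ ≡ 6 (mod 23) since 4·6 = 24 ≡ 1, so λ ≡ 11.
  x = λ² - 6 - 10 = 121 - 16 ≡ 13; y = λ·(6 - 13) - 3 ≡ 12. → (13, 12)
6P: (13, 12) + (10, 1). λ = (1 - 12)/(10 - 13) ≡ 12/20 mod 23. 20⁻¹ ≡ 15 (mod 23), so λ ≡ 19.
  x = λ² - 13 - 10 = 361 - 23 ≡ 16; y = λ·(13 - 16) - 12 ≡ 0. → (16, 0)
7P: (16, 0) + (10, 1). λ = (1 - 0)/(10 - 16) ≡ 1/17 mod 23. 17⁻¹ ≡ 19 (mod 23), so λ ≡ 19.
  x = λ² - 16 - 10 = 361 - 26 ≡ 13; y = λ·(16 - 13) - 0 ≡ 11. → (13, 11)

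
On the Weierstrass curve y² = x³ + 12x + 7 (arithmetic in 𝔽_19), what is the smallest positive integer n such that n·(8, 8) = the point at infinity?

5

2P: tangent at (8, 8): λ = (3·8² + 12)/(2·8) ≡ 14/16. 16⁻¹ ≡ 6 (mod 19), so λ ≡ 14·6 ≡ 8.
  x = λ² - 8 - 8 = 64 - 16 ≡ 10; y = λ·(8 - 10) - 8 ≡ 14. → (10, 14)
3P: (10, 14) + (8, 8). λ = (8 - 14)/(8 - 10) ≡ 13/17 mod 19. 17⁻¹ ≡ 9 (mod 19) since 17·9 = 153 ≡ 1, so λ ≡ 3.
  x = λ² - 10 - 8 = 9 - 18 ≡ 10; y = λ·(10 - 10) - 14 ≡ 5. → (10, 5)
4P: (10, 5) + (8, 8). λ = (8 - 5)/(8 - 10) ≡ 3/17 mod 19. 17⁻¹ ≡ 9 (mod 19), so λ ≡ 8.
  x = λ² - 10 - 8 = 64 - 18 ≡ 8; y = λ·(10 - 8) - 5 ≡ 11. → (8, 11)
5P: (8, 11) + (8, 8): same x and y₁ ≡ -y₂, so the sum is the point at infinity.
5P = the point at infinity, so the order is 5.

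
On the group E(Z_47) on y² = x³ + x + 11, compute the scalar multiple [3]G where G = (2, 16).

Repeated addition: build up to 3G.
2G: tangent at (2, 16): λ = (3·2² + 1)/(2·16) ≡ 13/32. 32⁻¹ ≡ 25 (mod 47) since 32·25 = 800 ≡ 1, so λ ≡ 13·25 ≡ 43.
  x = λ² - 2 - 2 = 1849 - 4 ≡ 12; y = λ·(2 - 12) - 16 ≡ 24. → (12, 24)
3G: (12, 24) + (2, 16). λ = (16 - 24)/(2 - 12) ≡ 39/37 mod 47. 37⁻¹ ≡ 14 (mod 47) since 37·14 = 518 ≡ 1, so λ ≡ 29.
  x = λ² - 12 - 2 = 841 - 14 ≡ 28; y = λ·(12 - 28) - 24 ≡ 29. → (28, 29)

(28, 29)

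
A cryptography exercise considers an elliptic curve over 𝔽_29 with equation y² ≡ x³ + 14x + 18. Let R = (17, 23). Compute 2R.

(19, 3)

tangent at (17, 23): λ = (3·17² + 14)/(2·23) ≡ 11/17. 17⁻¹ ≡ 12 (mod 29), so λ ≡ 11·12 ≡ 16.
  x = λ² - 17 - 17 = 256 - 34 ≡ 19; y = λ·(17 - 19) - 23 ≡ 3. → (19, 3)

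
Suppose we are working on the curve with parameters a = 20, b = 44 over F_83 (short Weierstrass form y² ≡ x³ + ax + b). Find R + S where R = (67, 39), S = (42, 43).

(80, 66)

(67, 39) + (42, 43). λ = (43 - 39)/(42 - 67) ≡ 4/58 mod 83. 58⁻¹ ≡ 73 (mod 83) since 58·73 = 4234 ≡ 1, so λ ≡ 43.
  x = λ² - 67 - 42 = 1849 - 109 ≡ 80; y = λ·(67 - 80) - 39 ≡ 66. → (80, 66)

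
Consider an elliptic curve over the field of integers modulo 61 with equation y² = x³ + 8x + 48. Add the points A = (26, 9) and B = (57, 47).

(20, 20)

(26, 9) + (57, 47). λ = (47 - 9)/(57 - 26) ≡ 38/31 mod 61. 31⁻¹ ≡ 2 (mod 61) since 31·2 = 62 ≡ 1, so λ ≡ 15.
  x = λ² - 26 - 57 = 225 - 83 ≡ 20; y = λ·(26 - 20) - 9 ≡ 20. → (20, 20)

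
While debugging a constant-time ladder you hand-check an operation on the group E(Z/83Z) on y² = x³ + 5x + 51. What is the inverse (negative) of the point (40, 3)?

(40, 80)

-(40, 3) = (40, -3 mod 83) = (40, 80).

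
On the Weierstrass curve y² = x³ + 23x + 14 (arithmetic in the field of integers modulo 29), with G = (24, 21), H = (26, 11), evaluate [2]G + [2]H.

(5, 15)

First 2G:
Repeated addition: build up to 2G.
2G: tangent at (24, 21): λ = (3·24² + 23)/(2·21) ≡ 11/13. 13⁻¹ ≡ 9 (mod 29) since 13·9 = 117 ≡ 1, so λ ≡ 11·9 ≡ 12.
  x = λ² - 24 - 24 = 144 - 48 ≡ 9; y = λ·(24 - 9) - 21 ≡ 14. → (9, 14)
2G = (9, 14).
Next 2H:
Repeated addition: build up to 2H.
2H: tangent at (26, 11): λ = (3·26² + 23)/(2·11) ≡ 21/22. 22⁻¹ ≡ 4 (mod 29), so λ ≡ 21·4 ≡ 26.
  x = λ² - 26 - 26 = 676 - 52 ≡ 15; y = λ·(26 - 15) - 11 ≡ 14. → (15, 14)
2H = (15, 14).
Finally 2G + 2H:
(9, 14) + (15, 14). λ = (14 - 14)/(15 - 9) ≡ 0/6 mod 29. 6⁻¹ ≡ 5 (mod 29), so λ ≡ 0.
  x = λ² - 9 - 15 = 0 - 24 ≡ 5; y = λ·(9 - 5) - 14 ≡ 15. → (5, 15)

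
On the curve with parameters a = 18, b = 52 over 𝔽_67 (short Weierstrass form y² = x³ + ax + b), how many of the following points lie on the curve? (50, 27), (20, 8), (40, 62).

(50, 27): 27² ≡ 59, rhs ≡ 59 → on.
(20, 8): 8² ≡ 64, rhs ≡ 37 → off.
(40, 62): 62² ≡ 25, rhs ≡ 50 → off.

1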